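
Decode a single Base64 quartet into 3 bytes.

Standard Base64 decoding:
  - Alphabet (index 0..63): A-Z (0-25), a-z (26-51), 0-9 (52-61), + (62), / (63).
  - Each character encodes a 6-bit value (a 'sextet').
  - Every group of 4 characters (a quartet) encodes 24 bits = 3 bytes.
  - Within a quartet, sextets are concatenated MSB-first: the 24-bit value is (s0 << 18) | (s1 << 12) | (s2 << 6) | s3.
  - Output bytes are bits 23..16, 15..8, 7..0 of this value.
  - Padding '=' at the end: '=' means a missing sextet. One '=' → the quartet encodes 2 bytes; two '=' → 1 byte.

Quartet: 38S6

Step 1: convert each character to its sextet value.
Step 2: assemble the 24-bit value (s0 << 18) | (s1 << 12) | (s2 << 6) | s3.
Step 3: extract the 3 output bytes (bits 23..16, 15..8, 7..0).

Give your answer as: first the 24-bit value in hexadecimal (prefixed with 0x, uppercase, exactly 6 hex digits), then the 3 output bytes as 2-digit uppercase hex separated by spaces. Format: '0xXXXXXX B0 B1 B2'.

Answer: 0xDFC4BA DF C4 BA

Derivation:
Sextets: 3=55, 8=60, S=18, 6=58
24-bit: (55<<18) | (60<<12) | (18<<6) | 58
      = 0xDC0000 | 0x03C000 | 0x000480 | 0x00003A
      = 0xDFC4BA
Bytes: (v>>16)&0xFF=DF, (v>>8)&0xFF=C4, v&0xFF=BA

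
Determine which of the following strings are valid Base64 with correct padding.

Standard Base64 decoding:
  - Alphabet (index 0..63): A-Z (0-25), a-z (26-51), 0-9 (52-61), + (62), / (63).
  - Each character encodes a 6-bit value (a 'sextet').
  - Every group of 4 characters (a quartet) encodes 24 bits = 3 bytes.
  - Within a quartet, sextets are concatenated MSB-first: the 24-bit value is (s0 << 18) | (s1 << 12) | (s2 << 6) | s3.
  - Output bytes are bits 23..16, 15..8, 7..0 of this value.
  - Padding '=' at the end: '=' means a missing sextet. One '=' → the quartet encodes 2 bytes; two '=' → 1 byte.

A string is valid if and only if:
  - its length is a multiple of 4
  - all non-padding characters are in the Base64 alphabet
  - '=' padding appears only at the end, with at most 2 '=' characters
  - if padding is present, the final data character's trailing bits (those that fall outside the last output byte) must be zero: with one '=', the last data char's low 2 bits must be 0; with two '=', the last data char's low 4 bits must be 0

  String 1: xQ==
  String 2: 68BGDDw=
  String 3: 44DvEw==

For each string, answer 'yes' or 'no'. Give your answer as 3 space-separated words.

Answer: yes yes yes

Derivation:
String 1: 'xQ==' → valid
String 2: '68BGDDw=' → valid
String 3: '44DvEw==' → valid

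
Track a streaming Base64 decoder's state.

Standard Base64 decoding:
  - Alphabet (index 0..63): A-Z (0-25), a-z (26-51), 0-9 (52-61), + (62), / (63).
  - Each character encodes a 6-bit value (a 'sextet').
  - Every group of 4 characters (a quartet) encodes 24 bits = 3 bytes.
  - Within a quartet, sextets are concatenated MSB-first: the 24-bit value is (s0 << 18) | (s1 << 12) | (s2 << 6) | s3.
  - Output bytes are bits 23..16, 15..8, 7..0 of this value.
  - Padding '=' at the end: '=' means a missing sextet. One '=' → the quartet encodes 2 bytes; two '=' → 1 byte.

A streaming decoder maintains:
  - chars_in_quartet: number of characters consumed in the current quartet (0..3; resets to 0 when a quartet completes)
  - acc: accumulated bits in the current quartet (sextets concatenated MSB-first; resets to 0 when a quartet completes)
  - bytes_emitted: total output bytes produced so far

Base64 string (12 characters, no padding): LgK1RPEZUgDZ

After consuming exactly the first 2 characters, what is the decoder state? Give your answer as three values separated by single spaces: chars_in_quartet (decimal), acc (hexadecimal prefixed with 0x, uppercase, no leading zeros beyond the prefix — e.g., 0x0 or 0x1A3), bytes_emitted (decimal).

After char 0 ('L'=11): chars_in_quartet=1 acc=0xB bytes_emitted=0
After char 1 ('g'=32): chars_in_quartet=2 acc=0x2E0 bytes_emitted=0

Answer: 2 0x2E0 0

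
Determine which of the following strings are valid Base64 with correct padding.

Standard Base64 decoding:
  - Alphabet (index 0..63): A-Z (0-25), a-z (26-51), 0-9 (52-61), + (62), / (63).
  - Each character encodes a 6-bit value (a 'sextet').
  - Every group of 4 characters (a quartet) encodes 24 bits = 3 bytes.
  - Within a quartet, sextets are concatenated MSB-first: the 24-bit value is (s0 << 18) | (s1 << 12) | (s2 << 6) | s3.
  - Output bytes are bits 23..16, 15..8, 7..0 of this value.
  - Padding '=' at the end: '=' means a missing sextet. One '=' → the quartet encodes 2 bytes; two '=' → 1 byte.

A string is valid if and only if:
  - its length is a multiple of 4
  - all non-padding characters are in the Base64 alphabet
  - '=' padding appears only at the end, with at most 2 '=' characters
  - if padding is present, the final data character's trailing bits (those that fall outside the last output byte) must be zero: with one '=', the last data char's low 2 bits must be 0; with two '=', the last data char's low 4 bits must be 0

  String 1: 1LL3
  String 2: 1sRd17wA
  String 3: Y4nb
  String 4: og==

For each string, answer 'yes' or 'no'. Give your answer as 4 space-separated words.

String 1: '1LL3' → valid
String 2: '1sRd17wA' → valid
String 3: 'Y4nb' → valid
String 4: 'og==' → valid

Answer: yes yes yes yes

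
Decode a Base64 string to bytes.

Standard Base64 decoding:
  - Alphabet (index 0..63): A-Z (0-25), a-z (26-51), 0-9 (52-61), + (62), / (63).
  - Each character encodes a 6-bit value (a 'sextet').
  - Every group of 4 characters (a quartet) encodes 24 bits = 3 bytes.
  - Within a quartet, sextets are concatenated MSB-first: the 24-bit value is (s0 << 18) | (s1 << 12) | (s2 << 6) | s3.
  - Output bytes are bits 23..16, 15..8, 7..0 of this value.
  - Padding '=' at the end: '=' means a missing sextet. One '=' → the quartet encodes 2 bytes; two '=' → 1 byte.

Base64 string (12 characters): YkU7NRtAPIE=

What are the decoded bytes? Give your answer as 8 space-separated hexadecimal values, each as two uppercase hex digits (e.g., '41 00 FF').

After char 0 ('Y'=24): chars_in_quartet=1 acc=0x18 bytes_emitted=0
After char 1 ('k'=36): chars_in_quartet=2 acc=0x624 bytes_emitted=0
After char 2 ('U'=20): chars_in_quartet=3 acc=0x18914 bytes_emitted=0
After char 3 ('7'=59): chars_in_quartet=4 acc=0x62453B -> emit 62 45 3B, reset; bytes_emitted=3
After char 4 ('N'=13): chars_in_quartet=1 acc=0xD bytes_emitted=3
After char 5 ('R'=17): chars_in_quartet=2 acc=0x351 bytes_emitted=3
After char 6 ('t'=45): chars_in_quartet=3 acc=0xD46D bytes_emitted=3
After char 7 ('A'=0): chars_in_quartet=4 acc=0x351B40 -> emit 35 1B 40, reset; bytes_emitted=6
After char 8 ('P'=15): chars_in_quartet=1 acc=0xF bytes_emitted=6
After char 9 ('I'=8): chars_in_quartet=2 acc=0x3C8 bytes_emitted=6
After char 10 ('E'=4): chars_in_quartet=3 acc=0xF204 bytes_emitted=6
Padding '=': partial quartet acc=0xF204 -> emit 3C 81; bytes_emitted=8

Answer: 62 45 3B 35 1B 40 3C 81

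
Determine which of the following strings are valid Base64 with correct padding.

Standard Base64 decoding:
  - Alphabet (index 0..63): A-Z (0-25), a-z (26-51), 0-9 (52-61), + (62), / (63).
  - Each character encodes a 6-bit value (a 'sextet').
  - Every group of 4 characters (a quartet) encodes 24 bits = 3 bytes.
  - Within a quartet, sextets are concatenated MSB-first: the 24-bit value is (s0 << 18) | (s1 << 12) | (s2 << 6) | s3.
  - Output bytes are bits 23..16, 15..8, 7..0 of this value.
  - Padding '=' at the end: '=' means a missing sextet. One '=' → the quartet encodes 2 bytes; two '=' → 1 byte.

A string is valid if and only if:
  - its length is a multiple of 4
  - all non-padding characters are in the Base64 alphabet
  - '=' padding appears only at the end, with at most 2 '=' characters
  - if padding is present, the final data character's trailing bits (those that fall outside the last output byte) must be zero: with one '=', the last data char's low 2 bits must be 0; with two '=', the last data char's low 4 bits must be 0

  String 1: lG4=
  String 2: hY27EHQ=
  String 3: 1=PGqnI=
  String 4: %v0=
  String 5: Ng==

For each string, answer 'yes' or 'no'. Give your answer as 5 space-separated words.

String 1: 'lG4=' → valid
String 2: 'hY27EHQ=' → valid
String 3: '1=PGqnI=' → invalid (bad char(s): ['=']; '=' in middle)
String 4: '%v0=' → invalid (bad char(s): ['%'])
String 5: 'Ng==' → valid

Answer: yes yes no no yes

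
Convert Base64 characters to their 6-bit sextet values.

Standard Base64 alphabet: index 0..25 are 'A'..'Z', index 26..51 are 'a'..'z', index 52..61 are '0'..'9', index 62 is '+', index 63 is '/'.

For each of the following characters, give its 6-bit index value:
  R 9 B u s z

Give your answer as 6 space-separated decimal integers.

Answer: 17 61 1 46 44 51

Derivation:
'R': A..Z range, ord('R') − ord('A') = 17
'9': 0..9 range, 52 + ord('9') − ord('0') = 61
'B': A..Z range, ord('B') − ord('A') = 1
'u': a..z range, 26 + ord('u') − ord('a') = 46
's': a..z range, 26 + ord('s') − ord('a') = 44
'z': a..z range, 26 + ord('z') − ord('a') = 51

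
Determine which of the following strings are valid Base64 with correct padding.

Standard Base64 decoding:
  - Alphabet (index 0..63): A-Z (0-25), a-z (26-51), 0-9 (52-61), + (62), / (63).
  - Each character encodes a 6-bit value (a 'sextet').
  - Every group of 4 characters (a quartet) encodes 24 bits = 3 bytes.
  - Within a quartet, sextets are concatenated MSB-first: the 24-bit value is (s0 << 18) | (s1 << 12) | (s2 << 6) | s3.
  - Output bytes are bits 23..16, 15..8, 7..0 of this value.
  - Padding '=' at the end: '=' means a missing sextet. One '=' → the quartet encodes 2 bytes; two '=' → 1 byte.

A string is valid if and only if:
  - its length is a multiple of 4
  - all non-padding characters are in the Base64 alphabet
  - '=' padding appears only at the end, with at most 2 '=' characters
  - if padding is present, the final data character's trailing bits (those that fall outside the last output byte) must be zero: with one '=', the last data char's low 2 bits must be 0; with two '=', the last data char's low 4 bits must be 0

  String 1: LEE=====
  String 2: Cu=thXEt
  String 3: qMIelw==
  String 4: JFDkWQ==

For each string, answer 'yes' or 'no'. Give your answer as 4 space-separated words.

String 1: 'LEE=====' → invalid (5 pad chars (max 2))
String 2: 'Cu=thXEt' → invalid (bad char(s): ['=']; '=' in middle)
String 3: 'qMIelw==' → valid
String 4: 'JFDkWQ==' → valid

Answer: no no yes yes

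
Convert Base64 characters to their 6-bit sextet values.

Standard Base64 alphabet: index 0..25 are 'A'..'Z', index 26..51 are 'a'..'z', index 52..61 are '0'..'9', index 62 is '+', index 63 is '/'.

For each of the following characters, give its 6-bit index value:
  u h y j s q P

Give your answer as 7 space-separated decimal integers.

Answer: 46 33 50 35 44 42 15

Derivation:
'u': a..z range, 26 + ord('u') − ord('a') = 46
'h': a..z range, 26 + ord('h') − ord('a') = 33
'y': a..z range, 26 + ord('y') − ord('a') = 50
'j': a..z range, 26 + ord('j') − ord('a') = 35
's': a..z range, 26 + ord('s') − ord('a') = 44
'q': a..z range, 26 + ord('q') − ord('a') = 42
'P': A..Z range, ord('P') − ord('A') = 15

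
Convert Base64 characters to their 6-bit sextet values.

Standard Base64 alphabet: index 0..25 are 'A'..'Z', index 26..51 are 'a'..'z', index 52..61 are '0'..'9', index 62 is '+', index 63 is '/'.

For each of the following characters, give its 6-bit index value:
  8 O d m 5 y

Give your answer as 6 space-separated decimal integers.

'8': 0..9 range, 52 + ord('8') − ord('0') = 60
'O': A..Z range, ord('O') − ord('A') = 14
'd': a..z range, 26 + ord('d') − ord('a') = 29
'm': a..z range, 26 + ord('m') − ord('a') = 38
'5': 0..9 range, 52 + ord('5') − ord('0') = 57
'y': a..z range, 26 + ord('y') − ord('a') = 50

Answer: 60 14 29 38 57 50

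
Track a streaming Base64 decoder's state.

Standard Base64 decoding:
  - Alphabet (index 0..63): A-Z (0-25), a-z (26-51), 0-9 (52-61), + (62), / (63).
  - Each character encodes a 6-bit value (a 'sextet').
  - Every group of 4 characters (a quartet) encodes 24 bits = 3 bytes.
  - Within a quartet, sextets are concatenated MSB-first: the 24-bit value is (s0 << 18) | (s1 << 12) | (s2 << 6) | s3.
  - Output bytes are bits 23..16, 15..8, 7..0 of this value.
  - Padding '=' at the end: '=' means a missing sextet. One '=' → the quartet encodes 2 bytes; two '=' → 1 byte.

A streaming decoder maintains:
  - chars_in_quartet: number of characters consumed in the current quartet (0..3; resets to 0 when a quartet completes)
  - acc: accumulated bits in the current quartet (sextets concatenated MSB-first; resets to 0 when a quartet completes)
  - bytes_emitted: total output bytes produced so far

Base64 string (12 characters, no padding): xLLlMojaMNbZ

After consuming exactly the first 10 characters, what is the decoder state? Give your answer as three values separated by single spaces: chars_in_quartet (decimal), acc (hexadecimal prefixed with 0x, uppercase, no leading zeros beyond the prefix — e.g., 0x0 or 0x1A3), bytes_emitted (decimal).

After char 0 ('x'=49): chars_in_quartet=1 acc=0x31 bytes_emitted=0
After char 1 ('L'=11): chars_in_quartet=2 acc=0xC4B bytes_emitted=0
After char 2 ('L'=11): chars_in_quartet=3 acc=0x312CB bytes_emitted=0
After char 3 ('l'=37): chars_in_quartet=4 acc=0xC4B2E5 -> emit C4 B2 E5, reset; bytes_emitted=3
After char 4 ('M'=12): chars_in_quartet=1 acc=0xC bytes_emitted=3
After char 5 ('o'=40): chars_in_quartet=2 acc=0x328 bytes_emitted=3
After char 6 ('j'=35): chars_in_quartet=3 acc=0xCA23 bytes_emitted=3
After char 7 ('a'=26): chars_in_quartet=4 acc=0x3288DA -> emit 32 88 DA, reset; bytes_emitted=6
After char 8 ('M'=12): chars_in_quartet=1 acc=0xC bytes_emitted=6
After char 9 ('N'=13): chars_in_quartet=2 acc=0x30D bytes_emitted=6

Answer: 2 0x30D 6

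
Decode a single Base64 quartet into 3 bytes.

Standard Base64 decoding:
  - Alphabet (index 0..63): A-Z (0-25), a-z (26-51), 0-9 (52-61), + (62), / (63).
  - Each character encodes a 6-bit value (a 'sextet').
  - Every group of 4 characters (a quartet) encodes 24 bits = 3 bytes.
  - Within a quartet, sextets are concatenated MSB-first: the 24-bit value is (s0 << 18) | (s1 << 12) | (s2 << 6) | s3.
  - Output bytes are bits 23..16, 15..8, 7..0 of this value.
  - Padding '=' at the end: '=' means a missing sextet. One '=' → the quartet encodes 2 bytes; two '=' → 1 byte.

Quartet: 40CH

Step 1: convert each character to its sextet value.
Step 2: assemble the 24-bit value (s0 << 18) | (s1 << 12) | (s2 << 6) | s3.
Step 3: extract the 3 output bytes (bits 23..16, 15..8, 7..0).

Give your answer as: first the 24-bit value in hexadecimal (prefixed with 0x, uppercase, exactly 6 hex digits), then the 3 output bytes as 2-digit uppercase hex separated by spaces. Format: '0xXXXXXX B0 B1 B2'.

Answer: 0xE34087 E3 40 87

Derivation:
Sextets: 4=56, 0=52, C=2, H=7
24-bit: (56<<18) | (52<<12) | (2<<6) | 7
      = 0xE00000 | 0x034000 | 0x000080 | 0x000007
      = 0xE34087
Bytes: (v>>16)&0xFF=E3, (v>>8)&0xFF=40, v&0xFF=87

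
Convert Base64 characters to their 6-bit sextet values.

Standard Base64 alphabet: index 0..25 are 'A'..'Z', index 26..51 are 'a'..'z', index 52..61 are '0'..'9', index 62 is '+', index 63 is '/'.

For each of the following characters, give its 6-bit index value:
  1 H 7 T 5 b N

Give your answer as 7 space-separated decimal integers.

'1': 0..9 range, 52 + ord('1') − ord('0') = 53
'H': A..Z range, ord('H') − ord('A') = 7
'7': 0..9 range, 52 + ord('7') − ord('0') = 59
'T': A..Z range, ord('T') − ord('A') = 19
'5': 0..9 range, 52 + ord('5') − ord('0') = 57
'b': a..z range, 26 + ord('b') − ord('a') = 27
'N': A..Z range, ord('N') − ord('A') = 13

Answer: 53 7 59 19 57 27 13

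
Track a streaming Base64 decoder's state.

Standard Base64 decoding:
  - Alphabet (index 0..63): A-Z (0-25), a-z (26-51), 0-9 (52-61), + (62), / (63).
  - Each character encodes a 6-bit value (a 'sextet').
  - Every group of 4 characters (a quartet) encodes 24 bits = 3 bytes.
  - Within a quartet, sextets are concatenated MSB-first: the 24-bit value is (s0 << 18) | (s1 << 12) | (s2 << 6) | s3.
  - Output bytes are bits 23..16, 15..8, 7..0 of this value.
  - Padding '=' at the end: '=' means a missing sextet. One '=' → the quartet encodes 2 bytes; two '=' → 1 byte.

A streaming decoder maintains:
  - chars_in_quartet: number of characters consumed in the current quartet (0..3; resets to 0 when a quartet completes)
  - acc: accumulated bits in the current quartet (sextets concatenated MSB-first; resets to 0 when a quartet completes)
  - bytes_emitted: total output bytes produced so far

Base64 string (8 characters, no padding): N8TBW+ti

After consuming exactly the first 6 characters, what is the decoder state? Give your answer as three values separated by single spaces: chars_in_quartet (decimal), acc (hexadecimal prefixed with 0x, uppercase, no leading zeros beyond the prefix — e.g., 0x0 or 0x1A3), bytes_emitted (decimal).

After char 0 ('N'=13): chars_in_quartet=1 acc=0xD bytes_emitted=0
After char 1 ('8'=60): chars_in_quartet=2 acc=0x37C bytes_emitted=0
After char 2 ('T'=19): chars_in_quartet=3 acc=0xDF13 bytes_emitted=0
After char 3 ('B'=1): chars_in_quartet=4 acc=0x37C4C1 -> emit 37 C4 C1, reset; bytes_emitted=3
After char 4 ('W'=22): chars_in_quartet=1 acc=0x16 bytes_emitted=3
After char 5 ('+'=62): chars_in_quartet=2 acc=0x5BE bytes_emitted=3

Answer: 2 0x5BE 3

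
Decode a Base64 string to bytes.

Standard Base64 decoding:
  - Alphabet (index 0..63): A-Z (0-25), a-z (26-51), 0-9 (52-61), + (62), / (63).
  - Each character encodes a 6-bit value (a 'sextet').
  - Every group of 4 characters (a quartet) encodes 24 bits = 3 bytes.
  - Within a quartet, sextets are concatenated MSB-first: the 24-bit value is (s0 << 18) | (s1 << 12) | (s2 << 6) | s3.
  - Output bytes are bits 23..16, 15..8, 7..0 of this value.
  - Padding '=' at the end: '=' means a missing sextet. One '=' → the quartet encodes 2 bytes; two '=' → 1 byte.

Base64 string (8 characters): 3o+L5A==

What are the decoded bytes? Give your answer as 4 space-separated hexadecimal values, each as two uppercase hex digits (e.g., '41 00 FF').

Answer: DE 8F 8B E4

Derivation:
After char 0 ('3'=55): chars_in_quartet=1 acc=0x37 bytes_emitted=0
After char 1 ('o'=40): chars_in_quartet=2 acc=0xDE8 bytes_emitted=0
After char 2 ('+'=62): chars_in_quartet=3 acc=0x37A3E bytes_emitted=0
After char 3 ('L'=11): chars_in_quartet=4 acc=0xDE8F8B -> emit DE 8F 8B, reset; bytes_emitted=3
After char 4 ('5'=57): chars_in_quartet=1 acc=0x39 bytes_emitted=3
After char 5 ('A'=0): chars_in_quartet=2 acc=0xE40 bytes_emitted=3
Padding '==': partial quartet acc=0xE40 -> emit E4; bytes_emitted=4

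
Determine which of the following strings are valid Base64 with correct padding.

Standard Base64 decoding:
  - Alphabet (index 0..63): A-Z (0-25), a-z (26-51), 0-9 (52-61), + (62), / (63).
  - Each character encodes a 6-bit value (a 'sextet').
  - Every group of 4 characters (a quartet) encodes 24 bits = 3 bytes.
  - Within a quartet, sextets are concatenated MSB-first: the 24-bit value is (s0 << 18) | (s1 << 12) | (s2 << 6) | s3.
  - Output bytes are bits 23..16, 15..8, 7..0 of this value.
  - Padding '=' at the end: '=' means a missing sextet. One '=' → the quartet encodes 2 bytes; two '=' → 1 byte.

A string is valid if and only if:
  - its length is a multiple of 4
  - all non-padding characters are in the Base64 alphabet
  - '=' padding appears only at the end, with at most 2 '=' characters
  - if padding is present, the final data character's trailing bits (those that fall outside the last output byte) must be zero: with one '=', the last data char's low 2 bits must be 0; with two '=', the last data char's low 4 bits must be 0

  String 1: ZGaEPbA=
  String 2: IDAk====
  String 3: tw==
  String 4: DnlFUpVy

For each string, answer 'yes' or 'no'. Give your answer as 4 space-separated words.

Answer: yes no yes yes

Derivation:
String 1: 'ZGaEPbA=' → valid
String 2: 'IDAk====' → invalid (4 pad chars (max 2))
String 3: 'tw==' → valid
String 4: 'DnlFUpVy' → valid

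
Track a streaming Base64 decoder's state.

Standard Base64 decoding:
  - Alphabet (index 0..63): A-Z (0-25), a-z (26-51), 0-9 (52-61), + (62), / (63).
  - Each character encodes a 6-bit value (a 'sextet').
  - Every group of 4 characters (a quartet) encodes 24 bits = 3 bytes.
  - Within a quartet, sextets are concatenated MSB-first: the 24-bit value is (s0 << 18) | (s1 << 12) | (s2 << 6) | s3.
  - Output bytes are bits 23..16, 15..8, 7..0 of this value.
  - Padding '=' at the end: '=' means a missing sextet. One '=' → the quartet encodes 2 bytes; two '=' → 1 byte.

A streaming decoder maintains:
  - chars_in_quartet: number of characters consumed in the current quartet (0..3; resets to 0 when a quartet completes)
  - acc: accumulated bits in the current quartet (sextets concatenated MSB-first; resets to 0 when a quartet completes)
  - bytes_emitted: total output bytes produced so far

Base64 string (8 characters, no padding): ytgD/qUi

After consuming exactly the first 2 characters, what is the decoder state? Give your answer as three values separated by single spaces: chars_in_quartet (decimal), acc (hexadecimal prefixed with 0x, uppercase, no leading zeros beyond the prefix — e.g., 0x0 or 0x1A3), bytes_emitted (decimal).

Answer: 2 0xCAD 0

Derivation:
After char 0 ('y'=50): chars_in_quartet=1 acc=0x32 bytes_emitted=0
After char 1 ('t'=45): chars_in_quartet=2 acc=0xCAD bytes_emitted=0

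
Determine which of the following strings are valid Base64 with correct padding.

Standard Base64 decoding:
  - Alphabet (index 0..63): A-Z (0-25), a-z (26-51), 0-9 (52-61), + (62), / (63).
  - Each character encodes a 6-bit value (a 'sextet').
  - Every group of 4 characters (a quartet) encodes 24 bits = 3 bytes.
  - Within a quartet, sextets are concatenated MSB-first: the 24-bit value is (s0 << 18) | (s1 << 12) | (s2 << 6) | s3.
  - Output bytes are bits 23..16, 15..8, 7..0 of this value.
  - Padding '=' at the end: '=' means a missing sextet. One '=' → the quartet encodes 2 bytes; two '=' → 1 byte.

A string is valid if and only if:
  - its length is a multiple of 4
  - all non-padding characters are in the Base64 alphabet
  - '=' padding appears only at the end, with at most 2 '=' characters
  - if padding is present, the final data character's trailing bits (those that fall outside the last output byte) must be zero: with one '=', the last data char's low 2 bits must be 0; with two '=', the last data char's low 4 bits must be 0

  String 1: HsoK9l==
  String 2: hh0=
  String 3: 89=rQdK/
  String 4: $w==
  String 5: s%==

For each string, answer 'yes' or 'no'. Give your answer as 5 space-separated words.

Answer: no yes no no no

Derivation:
String 1: 'HsoK9l==' → invalid (bad trailing bits)
String 2: 'hh0=' → valid
String 3: '89=rQdK/' → invalid (bad char(s): ['=']; '=' in middle)
String 4: '$w==' → invalid (bad char(s): ['$'])
String 5: 's%==' → invalid (bad char(s): ['%'])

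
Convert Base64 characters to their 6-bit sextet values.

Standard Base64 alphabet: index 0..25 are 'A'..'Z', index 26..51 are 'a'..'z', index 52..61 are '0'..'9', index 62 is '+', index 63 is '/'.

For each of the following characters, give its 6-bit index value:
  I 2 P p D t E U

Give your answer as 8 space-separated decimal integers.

'I': A..Z range, ord('I') − ord('A') = 8
'2': 0..9 range, 52 + ord('2') − ord('0') = 54
'P': A..Z range, ord('P') − ord('A') = 15
'p': a..z range, 26 + ord('p') − ord('a') = 41
'D': A..Z range, ord('D') − ord('A') = 3
't': a..z range, 26 + ord('t') − ord('a') = 45
'E': A..Z range, ord('E') − ord('A') = 4
'U': A..Z range, ord('U') − ord('A') = 20

Answer: 8 54 15 41 3 45 4 20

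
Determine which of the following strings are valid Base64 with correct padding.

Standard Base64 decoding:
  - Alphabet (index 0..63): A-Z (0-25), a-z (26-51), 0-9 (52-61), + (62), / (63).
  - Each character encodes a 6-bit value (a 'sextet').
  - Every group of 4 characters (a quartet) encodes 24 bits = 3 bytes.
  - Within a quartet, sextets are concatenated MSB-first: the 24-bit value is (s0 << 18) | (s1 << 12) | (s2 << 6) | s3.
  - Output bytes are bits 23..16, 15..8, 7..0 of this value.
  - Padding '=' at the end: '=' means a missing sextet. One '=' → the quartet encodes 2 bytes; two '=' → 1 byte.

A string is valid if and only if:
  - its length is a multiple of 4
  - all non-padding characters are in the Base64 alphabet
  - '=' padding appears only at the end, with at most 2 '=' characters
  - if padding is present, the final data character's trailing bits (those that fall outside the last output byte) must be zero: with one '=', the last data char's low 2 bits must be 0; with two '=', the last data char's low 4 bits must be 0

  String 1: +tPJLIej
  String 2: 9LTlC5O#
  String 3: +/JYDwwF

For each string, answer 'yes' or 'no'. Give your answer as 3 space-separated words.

Answer: yes no yes

Derivation:
String 1: '+tPJLIej' → valid
String 2: '9LTlC5O#' → invalid (bad char(s): ['#'])
String 3: '+/JYDwwF' → valid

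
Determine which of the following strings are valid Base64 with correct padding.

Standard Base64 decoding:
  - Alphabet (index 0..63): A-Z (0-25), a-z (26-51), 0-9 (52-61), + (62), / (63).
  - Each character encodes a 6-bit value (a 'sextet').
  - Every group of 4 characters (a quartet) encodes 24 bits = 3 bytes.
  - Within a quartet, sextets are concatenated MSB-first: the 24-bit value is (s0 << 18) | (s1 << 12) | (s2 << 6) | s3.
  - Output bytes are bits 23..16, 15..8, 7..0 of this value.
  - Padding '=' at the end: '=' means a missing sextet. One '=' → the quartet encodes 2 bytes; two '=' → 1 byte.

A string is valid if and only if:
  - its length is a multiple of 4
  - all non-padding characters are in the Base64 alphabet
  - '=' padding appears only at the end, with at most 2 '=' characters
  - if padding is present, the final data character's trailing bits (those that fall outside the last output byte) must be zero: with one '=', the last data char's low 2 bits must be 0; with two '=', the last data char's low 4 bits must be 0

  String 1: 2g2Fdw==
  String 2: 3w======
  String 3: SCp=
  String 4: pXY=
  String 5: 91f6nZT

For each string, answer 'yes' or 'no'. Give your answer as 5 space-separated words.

Answer: yes no no yes no

Derivation:
String 1: '2g2Fdw==' → valid
String 2: '3w======' → invalid (6 pad chars (max 2))
String 3: 'SCp=' → invalid (bad trailing bits)
String 4: 'pXY=' → valid
String 5: '91f6nZT' → invalid (len=7 not mult of 4)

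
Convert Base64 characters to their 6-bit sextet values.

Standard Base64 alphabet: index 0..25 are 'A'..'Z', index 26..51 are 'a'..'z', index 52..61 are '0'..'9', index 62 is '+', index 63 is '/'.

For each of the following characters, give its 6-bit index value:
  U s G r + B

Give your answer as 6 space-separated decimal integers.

Answer: 20 44 6 43 62 1

Derivation:
'U': A..Z range, ord('U') − ord('A') = 20
's': a..z range, 26 + ord('s') − ord('a') = 44
'G': A..Z range, ord('G') − ord('A') = 6
'r': a..z range, 26 + ord('r') − ord('a') = 43
'+': index 62
'B': A..Z range, ord('B') − ord('A') = 1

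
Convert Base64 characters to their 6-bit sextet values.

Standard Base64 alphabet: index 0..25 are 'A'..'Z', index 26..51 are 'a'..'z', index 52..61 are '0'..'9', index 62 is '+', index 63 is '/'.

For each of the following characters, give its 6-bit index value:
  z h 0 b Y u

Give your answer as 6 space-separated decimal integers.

Answer: 51 33 52 27 24 46

Derivation:
'z': a..z range, 26 + ord('z') − ord('a') = 51
'h': a..z range, 26 + ord('h') − ord('a') = 33
'0': 0..9 range, 52 + ord('0') − ord('0') = 52
'b': a..z range, 26 + ord('b') − ord('a') = 27
'Y': A..Z range, ord('Y') − ord('A') = 24
'u': a..z range, 26 + ord('u') − ord('a') = 46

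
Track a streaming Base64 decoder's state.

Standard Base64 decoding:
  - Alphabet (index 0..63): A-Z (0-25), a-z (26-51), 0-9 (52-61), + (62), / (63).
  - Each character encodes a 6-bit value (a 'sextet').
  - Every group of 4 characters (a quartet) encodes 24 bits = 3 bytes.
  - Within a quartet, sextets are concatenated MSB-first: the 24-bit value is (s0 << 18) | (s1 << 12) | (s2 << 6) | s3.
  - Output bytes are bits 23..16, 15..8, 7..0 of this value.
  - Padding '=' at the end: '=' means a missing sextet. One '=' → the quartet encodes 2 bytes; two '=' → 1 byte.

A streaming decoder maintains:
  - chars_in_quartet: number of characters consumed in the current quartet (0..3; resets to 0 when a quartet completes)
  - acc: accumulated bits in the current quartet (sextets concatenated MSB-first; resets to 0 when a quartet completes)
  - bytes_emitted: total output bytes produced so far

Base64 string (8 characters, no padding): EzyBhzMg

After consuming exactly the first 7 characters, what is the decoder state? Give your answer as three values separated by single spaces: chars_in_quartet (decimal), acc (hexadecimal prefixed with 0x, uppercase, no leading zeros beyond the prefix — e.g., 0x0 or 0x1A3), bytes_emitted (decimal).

After char 0 ('E'=4): chars_in_quartet=1 acc=0x4 bytes_emitted=0
After char 1 ('z'=51): chars_in_quartet=2 acc=0x133 bytes_emitted=0
After char 2 ('y'=50): chars_in_quartet=3 acc=0x4CF2 bytes_emitted=0
After char 3 ('B'=1): chars_in_quartet=4 acc=0x133C81 -> emit 13 3C 81, reset; bytes_emitted=3
After char 4 ('h'=33): chars_in_quartet=1 acc=0x21 bytes_emitted=3
After char 5 ('z'=51): chars_in_quartet=2 acc=0x873 bytes_emitted=3
After char 6 ('M'=12): chars_in_quartet=3 acc=0x21CCC bytes_emitted=3

Answer: 3 0x21CCC 3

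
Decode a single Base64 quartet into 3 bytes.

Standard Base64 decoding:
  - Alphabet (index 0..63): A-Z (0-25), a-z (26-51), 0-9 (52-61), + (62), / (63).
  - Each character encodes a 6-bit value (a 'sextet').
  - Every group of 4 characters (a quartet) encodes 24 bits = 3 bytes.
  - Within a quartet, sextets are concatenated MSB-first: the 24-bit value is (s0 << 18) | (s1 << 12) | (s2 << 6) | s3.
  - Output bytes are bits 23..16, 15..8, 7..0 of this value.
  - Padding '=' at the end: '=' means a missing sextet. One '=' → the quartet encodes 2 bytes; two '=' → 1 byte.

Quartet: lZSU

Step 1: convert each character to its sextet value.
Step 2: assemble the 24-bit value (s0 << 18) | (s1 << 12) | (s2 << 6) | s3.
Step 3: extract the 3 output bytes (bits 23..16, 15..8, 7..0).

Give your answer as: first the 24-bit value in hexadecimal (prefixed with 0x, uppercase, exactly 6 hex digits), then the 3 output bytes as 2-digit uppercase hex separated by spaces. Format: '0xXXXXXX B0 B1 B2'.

Sextets: l=37, Z=25, S=18, U=20
24-bit: (37<<18) | (25<<12) | (18<<6) | 20
      = 0x940000 | 0x019000 | 0x000480 | 0x000014
      = 0x959494
Bytes: (v>>16)&0xFF=95, (v>>8)&0xFF=94, v&0xFF=94

Answer: 0x959494 95 94 94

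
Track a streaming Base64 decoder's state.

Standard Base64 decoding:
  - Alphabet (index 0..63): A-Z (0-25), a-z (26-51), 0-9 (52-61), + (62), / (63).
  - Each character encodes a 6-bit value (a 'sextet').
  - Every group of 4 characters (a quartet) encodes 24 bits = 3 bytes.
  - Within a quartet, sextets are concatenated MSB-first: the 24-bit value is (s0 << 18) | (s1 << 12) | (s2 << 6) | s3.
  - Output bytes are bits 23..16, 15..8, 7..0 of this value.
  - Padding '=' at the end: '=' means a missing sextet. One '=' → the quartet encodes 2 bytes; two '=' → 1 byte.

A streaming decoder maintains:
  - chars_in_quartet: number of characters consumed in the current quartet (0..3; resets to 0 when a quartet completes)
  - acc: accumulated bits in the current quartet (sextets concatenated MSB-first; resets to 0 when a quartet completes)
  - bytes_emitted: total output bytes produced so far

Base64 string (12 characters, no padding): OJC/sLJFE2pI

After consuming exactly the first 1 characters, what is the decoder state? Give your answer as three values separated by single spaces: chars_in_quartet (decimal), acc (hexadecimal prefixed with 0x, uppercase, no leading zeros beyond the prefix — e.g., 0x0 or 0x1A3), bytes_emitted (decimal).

After char 0 ('O'=14): chars_in_quartet=1 acc=0xE bytes_emitted=0

Answer: 1 0xE 0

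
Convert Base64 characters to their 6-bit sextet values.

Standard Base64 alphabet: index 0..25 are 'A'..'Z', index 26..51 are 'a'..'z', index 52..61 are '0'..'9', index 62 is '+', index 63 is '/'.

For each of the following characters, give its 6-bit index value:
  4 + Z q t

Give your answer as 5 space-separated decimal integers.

'4': 0..9 range, 52 + ord('4') − ord('0') = 56
'+': index 62
'Z': A..Z range, ord('Z') − ord('A') = 25
'q': a..z range, 26 + ord('q') − ord('a') = 42
't': a..z range, 26 + ord('t') − ord('a') = 45

Answer: 56 62 25 42 45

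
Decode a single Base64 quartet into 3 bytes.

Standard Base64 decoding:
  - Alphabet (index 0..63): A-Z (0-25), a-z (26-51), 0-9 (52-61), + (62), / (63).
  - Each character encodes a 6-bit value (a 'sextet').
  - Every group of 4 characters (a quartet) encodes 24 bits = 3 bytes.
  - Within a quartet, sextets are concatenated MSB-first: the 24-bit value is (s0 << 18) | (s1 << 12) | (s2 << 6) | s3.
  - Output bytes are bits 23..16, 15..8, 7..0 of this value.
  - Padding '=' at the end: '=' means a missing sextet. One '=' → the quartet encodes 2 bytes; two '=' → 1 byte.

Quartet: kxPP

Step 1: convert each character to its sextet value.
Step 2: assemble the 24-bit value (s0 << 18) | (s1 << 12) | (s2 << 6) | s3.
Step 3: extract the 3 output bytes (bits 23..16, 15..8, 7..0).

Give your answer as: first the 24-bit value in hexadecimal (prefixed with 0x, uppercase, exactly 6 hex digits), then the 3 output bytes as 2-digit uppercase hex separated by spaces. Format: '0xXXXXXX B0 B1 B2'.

Answer: 0x9313CF 93 13 CF

Derivation:
Sextets: k=36, x=49, P=15, P=15
24-bit: (36<<18) | (49<<12) | (15<<6) | 15
      = 0x900000 | 0x031000 | 0x0003C0 | 0x00000F
      = 0x9313CF
Bytes: (v>>16)&0xFF=93, (v>>8)&0xFF=13, v&0xFF=CF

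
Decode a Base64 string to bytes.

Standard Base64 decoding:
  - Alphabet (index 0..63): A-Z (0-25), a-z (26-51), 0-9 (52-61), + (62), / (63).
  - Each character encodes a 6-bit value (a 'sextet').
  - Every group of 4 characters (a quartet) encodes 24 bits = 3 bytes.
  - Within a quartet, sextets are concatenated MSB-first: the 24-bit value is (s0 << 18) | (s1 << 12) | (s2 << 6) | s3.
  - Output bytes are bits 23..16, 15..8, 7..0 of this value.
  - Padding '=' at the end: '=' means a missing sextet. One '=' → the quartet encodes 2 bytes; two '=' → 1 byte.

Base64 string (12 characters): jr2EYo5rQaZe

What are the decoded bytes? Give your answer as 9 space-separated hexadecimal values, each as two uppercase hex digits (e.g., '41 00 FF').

Answer: 8E BD 84 62 8E 6B 41 A6 5E

Derivation:
After char 0 ('j'=35): chars_in_quartet=1 acc=0x23 bytes_emitted=0
After char 1 ('r'=43): chars_in_quartet=2 acc=0x8EB bytes_emitted=0
After char 2 ('2'=54): chars_in_quartet=3 acc=0x23AF6 bytes_emitted=0
After char 3 ('E'=4): chars_in_quartet=4 acc=0x8EBD84 -> emit 8E BD 84, reset; bytes_emitted=3
After char 4 ('Y'=24): chars_in_quartet=1 acc=0x18 bytes_emitted=3
After char 5 ('o'=40): chars_in_quartet=2 acc=0x628 bytes_emitted=3
After char 6 ('5'=57): chars_in_quartet=3 acc=0x18A39 bytes_emitted=3
After char 7 ('r'=43): chars_in_quartet=4 acc=0x628E6B -> emit 62 8E 6B, reset; bytes_emitted=6
After char 8 ('Q'=16): chars_in_quartet=1 acc=0x10 bytes_emitted=6
After char 9 ('a'=26): chars_in_quartet=2 acc=0x41A bytes_emitted=6
After char 10 ('Z'=25): chars_in_quartet=3 acc=0x10699 bytes_emitted=6
After char 11 ('e'=30): chars_in_quartet=4 acc=0x41A65E -> emit 41 A6 5E, reset; bytes_emitted=9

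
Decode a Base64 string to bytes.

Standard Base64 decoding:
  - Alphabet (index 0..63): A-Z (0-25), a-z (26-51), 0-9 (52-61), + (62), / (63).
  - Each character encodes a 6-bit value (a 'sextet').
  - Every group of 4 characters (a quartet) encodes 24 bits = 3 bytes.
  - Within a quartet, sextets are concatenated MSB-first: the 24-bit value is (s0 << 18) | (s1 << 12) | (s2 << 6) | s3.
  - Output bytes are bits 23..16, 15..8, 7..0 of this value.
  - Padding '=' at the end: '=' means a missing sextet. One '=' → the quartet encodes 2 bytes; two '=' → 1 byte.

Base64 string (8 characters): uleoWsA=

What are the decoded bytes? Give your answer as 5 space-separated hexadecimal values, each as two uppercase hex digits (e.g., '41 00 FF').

After char 0 ('u'=46): chars_in_quartet=1 acc=0x2E bytes_emitted=0
After char 1 ('l'=37): chars_in_quartet=2 acc=0xBA5 bytes_emitted=0
After char 2 ('e'=30): chars_in_quartet=3 acc=0x2E95E bytes_emitted=0
After char 3 ('o'=40): chars_in_quartet=4 acc=0xBA57A8 -> emit BA 57 A8, reset; bytes_emitted=3
After char 4 ('W'=22): chars_in_quartet=1 acc=0x16 bytes_emitted=3
After char 5 ('s'=44): chars_in_quartet=2 acc=0x5AC bytes_emitted=3
After char 6 ('A'=0): chars_in_quartet=3 acc=0x16B00 bytes_emitted=3
Padding '=': partial quartet acc=0x16B00 -> emit 5A C0; bytes_emitted=5

Answer: BA 57 A8 5A C0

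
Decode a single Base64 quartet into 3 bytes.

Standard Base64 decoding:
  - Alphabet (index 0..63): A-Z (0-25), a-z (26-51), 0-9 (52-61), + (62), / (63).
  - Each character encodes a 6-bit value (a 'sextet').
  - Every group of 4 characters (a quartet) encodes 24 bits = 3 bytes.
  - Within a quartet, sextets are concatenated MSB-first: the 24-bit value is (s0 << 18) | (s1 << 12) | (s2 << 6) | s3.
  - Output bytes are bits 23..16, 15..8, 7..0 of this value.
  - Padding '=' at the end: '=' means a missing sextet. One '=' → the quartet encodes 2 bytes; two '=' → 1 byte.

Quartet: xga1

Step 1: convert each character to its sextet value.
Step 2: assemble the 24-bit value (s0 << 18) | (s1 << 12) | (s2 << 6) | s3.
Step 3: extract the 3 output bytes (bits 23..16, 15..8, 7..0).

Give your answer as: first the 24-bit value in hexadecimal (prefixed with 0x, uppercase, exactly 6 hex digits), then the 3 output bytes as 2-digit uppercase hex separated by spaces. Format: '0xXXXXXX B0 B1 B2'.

Sextets: x=49, g=32, a=26, 1=53
24-bit: (49<<18) | (32<<12) | (26<<6) | 53
      = 0xC40000 | 0x020000 | 0x000680 | 0x000035
      = 0xC606B5
Bytes: (v>>16)&0xFF=C6, (v>>8)&0xFF=06, v&0xFF=B5

Answer: 0xC606B5 C6 06 B5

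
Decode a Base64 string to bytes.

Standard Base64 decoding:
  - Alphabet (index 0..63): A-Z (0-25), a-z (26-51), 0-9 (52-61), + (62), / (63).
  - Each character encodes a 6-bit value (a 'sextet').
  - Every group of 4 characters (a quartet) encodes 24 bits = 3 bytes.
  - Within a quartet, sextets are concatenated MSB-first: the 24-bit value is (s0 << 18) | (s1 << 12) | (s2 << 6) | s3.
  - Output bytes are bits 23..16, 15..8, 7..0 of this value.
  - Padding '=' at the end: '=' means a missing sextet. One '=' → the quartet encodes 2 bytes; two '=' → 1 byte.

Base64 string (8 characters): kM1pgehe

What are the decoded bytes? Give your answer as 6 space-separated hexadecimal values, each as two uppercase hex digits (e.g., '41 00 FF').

Answer: 90 CD 69 81 E8 5E

Derivation:
After char 0 ('k'=36): chars_in_quartet=1 acc=0x24 bytes_emitted=0
After char 1 ('M'=12): chars_in_quartet=2 acc=0x90C bytes_emitted=0
After char 2 ('1'=53): chars_in_quartet=3 acc=0x24335 bytes_emitted=0
After char 3 ('p'=41): chars_in_quartet=4 acc=0x90CD69 -> emit 90 CD 69, reset; bytes_emitted=3
After char 4 ('g'=32): chars_in_quartet=1 acc=0x20 bytes_emitted=3
After char 5 ('e'=30): chars_in_quartet=2 acc=0x81E bytes_emitted=3
After char 6 ('h'=33): chars_in_quartet=3 acc=0x207A1 bytes_emitted=3
After char 7 ('e'=30): chars_in_quartet=4 acc=0x81E85E -> emit 81 E8 5E, reset; bytes_emitted=6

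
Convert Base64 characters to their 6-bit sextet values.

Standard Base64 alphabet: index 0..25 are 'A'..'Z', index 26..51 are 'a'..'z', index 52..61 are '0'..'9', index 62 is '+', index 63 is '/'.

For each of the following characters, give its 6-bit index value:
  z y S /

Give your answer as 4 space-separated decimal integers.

Answer: 51 50 18 63

Derivation:
'z': a..z range, 26 + ord('z') − ord('a') = 51
'y': a..z range, 26 + ord('y') − ord('a') = 50
'S': A..Z range, ord('S') − ord('A') = 18
'/': index 63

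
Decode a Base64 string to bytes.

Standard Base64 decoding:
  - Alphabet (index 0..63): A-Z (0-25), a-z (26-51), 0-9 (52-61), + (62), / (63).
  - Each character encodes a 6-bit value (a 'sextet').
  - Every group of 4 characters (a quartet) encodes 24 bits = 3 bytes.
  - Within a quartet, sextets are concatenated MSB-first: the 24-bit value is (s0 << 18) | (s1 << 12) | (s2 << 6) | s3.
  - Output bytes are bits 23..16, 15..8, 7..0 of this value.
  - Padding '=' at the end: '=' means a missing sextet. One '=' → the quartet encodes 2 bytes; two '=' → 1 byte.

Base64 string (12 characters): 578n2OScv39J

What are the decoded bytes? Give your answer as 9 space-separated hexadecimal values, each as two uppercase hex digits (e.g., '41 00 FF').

After char 0 ('5'=57): chars_in_quartet=1 acc=0x39 bytes_emitted=0
After char 1 ('7'=59): chars_in_quartet=2 acc=0xE7B bytes_emitted=0
After char 2 ('8'=60): chars_in_quartet=3 acc=0x39EFC bytes_emitted=0
After char 3 ('n'=39): chars_in_quartet=4 acc=0xE7BF27 -> emit E7 BF 27, reset; bytes_emitted=3
After char 4 ('2'=54): chars_in_quartet=1 acc=0x36 bytes_emitted=3
After char 5 ('O'=14): chars_in_quartet=2 acc=0xD8E bytes_emitted=3
After char 6 ('S'=18): chars_in_quartet=3 acc=0x36392 bytes_emitted=3
After char 7 ('c'=28): chars_in_quartet=4 acc=0xD8E49C -> emit D8 E4 9C, reset; bytes_emitted=6
After char 8 ('v'=47): chars_in_quartet=1 acc=0x2F bytes_emitted=6
After char 9 ('3'=55): chars_in_quartet=2 acc=0xBF7 bytes_emitted=6
After char 10 ('9'=61): chars_in_quartet=3 acc=0x2FDFD bytes_emitted=6
After char 11 ('J'=9): chars_in_quartet=4 acc=0xBF7F49 -> emit BF 7F 49, reset; bytes_emitted=9

Answer: E7 BF 27 D8 E4 9C BF 7F 49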